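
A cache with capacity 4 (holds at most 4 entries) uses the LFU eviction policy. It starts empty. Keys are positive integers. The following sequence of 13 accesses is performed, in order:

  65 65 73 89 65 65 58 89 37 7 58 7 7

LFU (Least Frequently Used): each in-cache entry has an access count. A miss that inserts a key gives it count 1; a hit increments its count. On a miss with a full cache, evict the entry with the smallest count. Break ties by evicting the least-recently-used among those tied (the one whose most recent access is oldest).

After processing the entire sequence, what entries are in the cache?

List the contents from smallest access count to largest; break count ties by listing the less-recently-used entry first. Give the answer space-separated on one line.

Answer: 58 89 7 65

Derivation:
LFU simulation (capacity=4):
  1. access 65: MISS. Cache: [65(c=1)]
  2. access 65: HIT, count now 2. Cache: [65(c=2)]
  3. access 73: MISS. Cache: [73(c=1) 65(c=2)]
  4. access 89: MISS. Cache: [73(c=1) 89(c=1) 65(c=2)]
  5. access 65: HIT, count now 3. Cache: [73(c=1) 89(c=1) 65(c=3)]
  6. access 65: HIT, count now 4. Cache: [73(c=1) 89(c=1) 65(c=4)]
  7. access 58: MISS. Cache: [73(c=1) 89(c=1) 58(c=1) 65(c=4)]
  8. access 89: HIT, count now 2. Cache: [73(c=1) 58(c=1) 89(c=2) 65(c=4)]
  9. access 37: MISS, evict 73(c=1). Cache: [58(c=1) 37(c=1) 89(c=2) 65(c=4)]
  10. access 7: MISS, evict 58(c=1). Cache: [37(c=1) 7(c=1) 89(c=2) 65(c=4)]
  11. access 58: MISS, evict 37(c=1). Cache: [7(c=1) 58(c=1) 89(c=2) 65(c=4)]
  12. access 7: HIT, count now 2. Cache: [58(c=1) 89(c=2) 7(c=2) 65(c=4)]
  13. access 7: HIT, count now 3. Cache: [58(c=1) 89(c=2) 7(c=3) 65(c=4)]
Total: 6 hits, 7 misses, 3 evictions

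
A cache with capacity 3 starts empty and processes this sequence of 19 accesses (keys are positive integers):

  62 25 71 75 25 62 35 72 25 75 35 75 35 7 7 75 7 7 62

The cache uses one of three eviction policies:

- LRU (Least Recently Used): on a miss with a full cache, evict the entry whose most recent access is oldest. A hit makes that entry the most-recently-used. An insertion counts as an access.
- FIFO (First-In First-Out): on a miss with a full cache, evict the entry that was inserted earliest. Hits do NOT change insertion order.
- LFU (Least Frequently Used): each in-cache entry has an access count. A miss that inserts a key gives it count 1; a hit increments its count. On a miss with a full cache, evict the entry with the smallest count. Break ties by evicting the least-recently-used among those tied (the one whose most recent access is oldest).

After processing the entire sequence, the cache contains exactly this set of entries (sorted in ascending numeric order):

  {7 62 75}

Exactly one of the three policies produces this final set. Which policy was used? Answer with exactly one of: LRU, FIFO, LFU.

Answer: LRU

Derivation:
Simulating under each policy and comparing final sets:
  LRU: final set = {7 62 75} -> MATCHES target
  FIFO: final set = {7 35 62} -> differs
  LFU: final set = {7 25 62} -> differs
Only LRU produces the target set.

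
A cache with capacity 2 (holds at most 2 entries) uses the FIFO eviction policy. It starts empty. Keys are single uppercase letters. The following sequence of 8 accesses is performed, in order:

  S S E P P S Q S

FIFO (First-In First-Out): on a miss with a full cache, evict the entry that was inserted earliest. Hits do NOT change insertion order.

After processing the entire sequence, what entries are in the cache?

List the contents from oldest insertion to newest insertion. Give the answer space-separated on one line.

FIFO simulation (capacity=2):
  1. access S: MISS. Cache (old->new): [S]
  2. access S: HIT. Cache (old->new): [S]
  3. access E: MISS. Cache (old->new): [S E]
  4. access P: MISS, evict S. Cache (old->new): [E P]
  5. access P: HIT. Cache (old->new): [E P]
  6. access S: MISS, evict E. Cache (old->new): [P S]
  7. access Q: MISS, evict P. Cache (old->new): [S Q]
  8. access S: HIT. Cache (old->new): [S Q]
Total: 3 hits, 5 misses, 3 evictions

Answer: S Q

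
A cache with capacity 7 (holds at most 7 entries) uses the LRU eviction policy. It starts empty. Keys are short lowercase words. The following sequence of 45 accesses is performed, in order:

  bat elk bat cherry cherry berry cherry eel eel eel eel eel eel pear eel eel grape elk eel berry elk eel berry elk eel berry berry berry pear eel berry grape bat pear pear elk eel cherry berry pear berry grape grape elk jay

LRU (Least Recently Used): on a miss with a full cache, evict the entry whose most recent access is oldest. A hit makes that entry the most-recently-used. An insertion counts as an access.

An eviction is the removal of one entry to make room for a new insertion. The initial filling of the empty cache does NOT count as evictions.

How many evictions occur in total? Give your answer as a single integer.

LRU simulation (capacity=7):
  1. access bat: MISS. Cache (LRU->MRU): [bat]
  2. access elk: MISS. Cache (LRU->MRU): [bat elk]
  3. access bat: HIT. Cache (LRU->MRU): [elk bat]
  4. access cherry: MISS. Cache (LRU->MRU): [elk bat cherry]
  5. access cherry: HIT. Cache (LRU->MRU): [elk bat cherry]
  6. access berry: MISS. Cache (LRU->MRU): [elk bat cherry berry]
  7. access cherry: HIT. Cache (LRU->MRU): [elk bat berry cherry]
  8. access eel: MISS. Cache (LRU->MRU): [elk bat berry cherry eel]
  9. access eel: HIT. Cache (LRU->MRU): [elk bat berry cherry eel]
  10. access eel: HIT. Cache (LRU->MRU): [elk bat berry cherry eel]
  11. access eel: HIT. Cache (LRU->MRU): [elk bat berry cherry eel]
  12. access eel: HIT. Cache (LRU->MRU): [elk bat berry cherry eel]
  13. access eel: HIT. Cache (LRU->MRU): [elk bat berry cherry eel]
  14. access pear: MISS. Cache (LRU->MRU): [elk bat berry cherry eel pear]
  15. access eel: HIT. Cache (LRU->MRU): [elk bat berry cherry pear eel]
  16. access eel: HIT. Cache (LRU->MRU): [elk bat berry cherry pear eel]
  17. access grape: MISS. Cache (LRU->MRU): [elk bat berry cherry pear eel grape]
  18. access elk: HIT. Cache (LRU->MRU): [bat berry cherry pear eel grape elk]
  19. access eel: HIT. Cache (LRU->MRU): [bat berry cherry pear grape elk eel]
  20. access berry: HIT. Cache (LRU->MRU): [bat cherry pear grape elk eel berry]
  21. access elk: HIT. Cache (LRU->MRU): [bat cherry pear grape eel berry elk]
  22. access eel: HIT. Cache (LRU->MRU): [bat cherry pear grape berry elk eel]
  23. access berry: HIT. Cache (LRU->MRU): [bat cherry pear grape elk eel berry]
  24. access elk: HIT. Cache (LRU->MRU): [bat cherry pear grape eel berry elk]
  25. access eel: HIT. Cache (LRU->MRU): [bat cherry pear grape berry elk eel]
  26. access berry: HIT. Cache (LRU->MRU): [bat cherry pear grape elk eel berry]
  27. access berry: HIT. Cache (LRU->MRU): [bat cherry pear grape elk eel berry]
  28. access berry: HIT. Cache (LRU->MRU): [bat cherry pear grape elk eel berry]
  29. access pear: HIT. Cache (LRU->MRU): [bat cherry grape elk eel berry pear]
  30. access eel: HIT. Cache (LRU->MRU): [bat cherry grape elk berry pear eel]
  31. access berry: HIT. Cache (LRU->MRU): [bat cherry grape elk pear eel berry]
  32. access grape: HIT. Cache (LRU->MRU): [bat cherry elk pear eel berry grape]
  33. access bat: HIT. Cache (LRU->MRU): [cherry elk pear eel berry grape bat]
  34. access pear: HIT. Cache (LRU->MRU): [cherry elk eel berry grape bat pear]
  35. access pear: HIT. Cache (LRU->MRU): [cherry elk eel berry grape bat pear]
  36. access elk: HIT. Cache (LRU->MRU): [cherry eel berry grape bat pear elk]
  37. access eel: HIT. Cache (LRU->MRU): [cherry berry grape bat pear elk eel]
  38. access cherry: HIT. Cache (LRU->MRU): [berry grape bat pear elk eel cherry]
  39. access berry: HIT. Cache (LRU->MRU): [grape bat pear elk eel cherry berry]
  40. access pear: HIT. Cache (LRU->MRU): [grape bat elk eel cherry berry pear]
  41. access berry: HIT. Cache (LRU->MRU): [grape bat elk eel cherry pear berry]
  42. access grape: HIT. Cache (LRU->MRU): [bat elk eel cherry pear berry grape]
  43. access grape: HIT. Cache (LRU->MRU): [bat elk eel cherry pear berry grape]
  44. access elk: HIT. Cache (LRU->MRU): [bat eel cherry pear berry grape elk]
  45. access jay: MISS, evict bat. Cache (LRU->MRU): [eel cherry pear berry grape elk jay]
Total: 37 hits, 8 misses, 1 evictions

Answer: 1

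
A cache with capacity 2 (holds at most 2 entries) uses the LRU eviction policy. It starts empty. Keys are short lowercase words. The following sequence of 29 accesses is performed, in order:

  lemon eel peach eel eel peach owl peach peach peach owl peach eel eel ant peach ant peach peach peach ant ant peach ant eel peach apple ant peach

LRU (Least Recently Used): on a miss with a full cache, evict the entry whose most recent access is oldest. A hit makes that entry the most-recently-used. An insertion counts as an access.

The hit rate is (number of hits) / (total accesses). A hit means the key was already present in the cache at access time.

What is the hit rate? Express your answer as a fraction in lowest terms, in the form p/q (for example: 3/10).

Answer: 17/29

Derivation:
LRU simulation (capacity=2):
  1. access lemon: MISS. Cache (LRU->MRU): [lemon]
  2. access eel: MISS. Cache (LRU->MRU): [lemon eel]
  3. access peach: MISS, evict lemon. Cache (LRU->MRU): [eel peach]
  4. access eel: HIT. Cache (LRU->MRU): [peach eel]
  5. access eel: HIT. Cache (LRU->MRU): [peach eel]
  6. access peach: HIT. Cache (LRU->MRU): [eel peach]
  7. access owl: MISS, evict eel. Cache (LRU->MRU): [peach owl]
  8. access peach: HIT. Cache (LRU->MRU): [owl peach]
  9. access peach: HIT. Cache (LRU->MRU): [owl peach]
  10. access peach: HIT. Cache (LRU->MRU): [owl peach]
  11. access owl: HIT. Cache (LRU->MRU): [peach owl]
  12. access peach: HIT. Cache (LRU->MRU): [owl peach]
  13. access eel: MISS, evict owl. Cache (LRU->MRU): [peach eel]
  14. access eel: HIT. Cache (LRU->MRU): [peach eel]
  15. access ant: MISS, evict peach. Cache (LRU->MRU): [eel ant]
  16. access peach: MISS, evict eel. Cache (LRU->MRU): [ant peach]
  17. access ant: HIT. Cache (LRU->MRU): [peach ant]
  18. access peach: HIT. Cache (LRU->MRU): [ant peach]
  19. access peach: HIT. Cache (LRU->MRU): [ant peach]
  20. access peach: HIT. Cache (LRU->MRU): [ant peach]
  21. access ant: HIT. Cache (LRU->MRU): [peach ant]
  22. access ant: HIT. Cache (LRU->MRU): [peach ant]
  23. access peach: HIT. Cache (LRU->MRU): [ant peach]
  24. access ant: HIT. Cache (LRU->MRU): [peach ant]
  25. access eel: MISS, evict peach. Cache (LRU->MRU): [ant eel]
  26. access peach: MISS, evict ant. Cache (LRU->MRU): [eel peach]
  27. access apple: MISS, evict eel. Cache (LRU->MRU): [peach apple]
  28. access ant: MISS, evict peach. Cache (LRU->MRU): [apple ant]
  29. access peach: MISS, evict apple. Cache (LRU->MRU): [ant peach]
Total: 17 hits, 12 misses, 10 evictions

Hit rate = 17/29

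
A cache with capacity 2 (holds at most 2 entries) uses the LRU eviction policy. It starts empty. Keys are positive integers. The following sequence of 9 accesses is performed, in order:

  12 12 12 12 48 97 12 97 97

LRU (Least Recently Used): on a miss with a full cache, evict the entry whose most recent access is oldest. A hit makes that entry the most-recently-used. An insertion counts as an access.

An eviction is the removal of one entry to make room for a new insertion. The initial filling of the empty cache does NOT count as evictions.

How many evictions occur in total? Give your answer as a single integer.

LRU simulation (capacity=2):
  1. access 12: MISS. Cache (LRU->MRU): [12]
  2. access 12: HIT. Cache (LRU->MRU): [12]
  3. access 12: HIT. Cache (LRU->MRU): [12]
  4. access 12: HIT. Cache (LRU->MRU): [12]
  5. access 48: MISS. Cache (LRU->MRU): [12 48]
  6. access 97: MISS, evict 12. Cache (LRU->MRU): [48 97]
  7. access 12: MISS, evict 48. Cache (LRU->MRU): [97 12]
  8. access 97: HIT. Cache (LRU->MRU): [12 97]
  9. access 97: HIT. Cache (LRU->MRU): [12 97]
Total: 5 hits, 4 misses, 2 evictions

Answer: 2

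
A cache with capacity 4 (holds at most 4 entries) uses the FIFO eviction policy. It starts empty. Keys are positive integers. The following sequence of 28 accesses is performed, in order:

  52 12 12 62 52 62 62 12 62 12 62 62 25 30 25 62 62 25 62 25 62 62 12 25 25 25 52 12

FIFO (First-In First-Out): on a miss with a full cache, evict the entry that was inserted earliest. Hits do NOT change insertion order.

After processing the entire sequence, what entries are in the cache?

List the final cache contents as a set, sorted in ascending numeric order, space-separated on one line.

FIFO simulation (capacity=4):
  1. access 52: MISS. Cache (old->new): [52]
  2. access 12: MISS. Cache (old->new): [52 12]
  3. access 12: HIT. Cache (old->new): [52 12]
  4. access 62: MISS. Cache (old->new): [52 12 62]
  5. access 52: HIT. Cache (old->new): [52 12 62]
  6. access 62: HIT. Cache (old->new): [52 12 62]
  7. access 62: HIT. Cache (old->new): [52 12 62]
  8. access 12: HIT. Cache (old->new): [52 12 62]
  9. access 62: HIT. Cache (old->new): [52 12 62]
  10. access 12: HIT. Cache (old->new): [52 12 62]
  11. access 62: HIT. Cache (old->new): [52 12 62]
  12. access 62: HIT. Cache (old->new): [52 12 62]
  13. access 25: MISS. Cache (old->new): [52 12 62 25]
  14. access 30: MISS, evict 52. Cache (old->new): [12 62 25 30]
  15. access 25: HIT. Cache (old->new): [12 62 25 30]
  16. access 62: HIT. Cache (old->new): [12 62 25 30]
  17. access 62: HIT. Cache (old->new): [12 62 25 30]
  18. access 25: HIT. Cache (old->new): [12 62 25 30]
  19. access 62: HIT. Cache (old->new): [12 62 25 30]
  20. access 25: HIT. Cache (old->new): [12 62 25 30]
  21. access 62: HIT. Cache (old->new): [12 62 25 30]
  22. access 62: HIT. Cache (old->new): [12 62 25 30]
  23. access 12: HIT. Cache (old->new): [12 62 25 30]
  24. access 25: HIT. Cache (old->new): [12 62 25 30]
  25. access 25: HIT. Cache (old->new): [12 62 25 30]
  26. access 25: HIT. Cache (old->new): [12 62 25 30]
  27. access 52: MISS, evict 12. Cache (old->new): [62 25 30 52]
  28. access 12: MISS, evict 62. Cache (old->new): [25 30 52 12]
Total: 21 hits, 7 misses, 3 evictions

Answer: 12 25 30 52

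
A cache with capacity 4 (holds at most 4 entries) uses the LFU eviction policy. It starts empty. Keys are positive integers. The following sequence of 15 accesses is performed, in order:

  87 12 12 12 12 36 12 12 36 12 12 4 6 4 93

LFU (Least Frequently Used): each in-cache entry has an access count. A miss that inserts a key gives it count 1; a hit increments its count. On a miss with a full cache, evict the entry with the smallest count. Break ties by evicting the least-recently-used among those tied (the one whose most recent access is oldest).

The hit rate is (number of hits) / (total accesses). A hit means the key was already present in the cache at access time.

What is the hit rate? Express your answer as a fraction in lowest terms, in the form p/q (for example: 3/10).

LFU simulation (capacity=4):
  1. access 87: MISS. Cache: [87(c=1)]
  2. access 12: MISS. Cache: [87(c=1) 12(c=1)]
  3. access 12: HIT, count now 2. Cache: [87(c=1) 12(c=2)]
  4. access 12: HIT, count now 3. Cache: [87(c=1) 12(c=3)]
  5. access 12: HIT, count now 4. Cache: [87(c=1) 12(c=4)]
  6. access 36: MISS. Cache: [87(c=1) 36(c=1) 12(c=4)]
  7. access 12: HIT, count now 5. Cache: [87(c=1) 36(c=1) 12(c=5)]
  8. access 12: HIT, count now 6. Cache: [87(c=1) 36(c=1) 12(c=6)]
  9. access 36: HIT, count now 2. Cache: [87(c=1) 36(c=2) 12(c=6)]
  10. access 12: HIT, count now 7. Cache: [87(c=1) 36(c=2) 12(c=7)]
  11. access 12: HIT, count now 8. Cache: [87(c=1) 36(c=2) 12(c=8)]
  12. access 4: MISS. Cache: [87(c=1) 4(c=1) 36(c=2) 12(c=8)]
  13. access 6: MISS, evict 87(c=1). Cache: [4(c=1) 6(c=1) 36(c=2) 12(c=8)]
  14. access 4: HIT, count now 2. Cache: [6(c=1) 36(c=2) 4(c=2) 12(c=8)]
  15. access 93: MISS, evict 6(c=1). Cache: [93(c=1) 36(c=2) 4(c=2) 12(c=8)]
Total: 9 hits, 6 misses, 2 evictions

Hit rate = 9/15 = 3/5

Answer: 3/5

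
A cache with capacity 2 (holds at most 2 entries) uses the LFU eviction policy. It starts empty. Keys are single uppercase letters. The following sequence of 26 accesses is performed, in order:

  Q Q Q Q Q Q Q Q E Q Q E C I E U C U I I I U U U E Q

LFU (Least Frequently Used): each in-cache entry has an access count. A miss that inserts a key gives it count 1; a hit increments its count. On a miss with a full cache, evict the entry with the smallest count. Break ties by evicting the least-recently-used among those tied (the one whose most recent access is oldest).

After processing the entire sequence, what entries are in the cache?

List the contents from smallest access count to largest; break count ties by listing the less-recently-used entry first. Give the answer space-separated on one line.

Answer: E Q

Derivation:
LFU simulation (capacity=2):
  1. access Q: MISS. Cache: [Q(c=1)]
  2. access Q: HIT, count now 2. Cache: [Q(c=2)]
  3. access Q: HIT, count now 3. Cache: [Q(c=3)]
  4. access Q: HIT, count now 4. Cache: [Q(c=4)]
  5. access Q: HIT, count now 5. Cache: [Q(c=5)]
  6. access Q: HIT, count now 6. Cache: [Q(c=6)]
  7. access Q: HIT, count now 7. Cache: [Q(c=7)]
  8. access Q: HIT, count now 8. Cache: [Q(c=8)]
  9. access E: MISS. Cache: [E(c=1) Q(c=8)]
  10. access Q: HIT, count now 9. Cache: [E(c=1) Q(c=9)]
  11. access Q: HIT, count now 10. Cache: [E(c=1) Q(c=10)]
  12. access E: HIT, count now 2. Cache: [E(c=2) Q(c=10)]
  13. access C: MISS, evict E(c=2). Cache: [C(c=1) Q(c=10)]
  14. access I: MISS, evict C(c=1). Cache: [I(c=1) Q(c=10)]
  15. access E: MISS, evict I(c=1). Cache: [E(c=1) Q(c=10)]
  16. access U: MISS, evict E(c=1). Cache: [U(c=1) Q(c=10)]
  17. access C: MISS, evict U(c=1). Cache: [C(c=1) Q(c=10)]
  18. access U: MISS, evict C(c=1). Cache: [U(c=1) Q(c=10)]
  19. access I: MISS, evict U(c=1). Cache: [I(c=1) Q(c=10)]
  20. access I: HIT, count now 2. Cache: [I(c=2) Q(c=10)]
  21. access I: HIT, count now 3. Cache: [I(c=3) Q(c=10)]
  22. access U: MISS, evict I(c=3). Cache: [U(c=1) Q(c=10)]
  23. access U: HIT, count now 2. Cache: [U(c=2) Q(c=10)]
  24. access U: HIT, count now 3. Cache: [U(c=3) Q(c=10)]
  25. access E: MISS, evict U(c=3). Cache: [E(c=1) Q(c=10)]
  26. access Q: HIT, count now 11. Cache: [E(c=1) Q(c=11)]
Total: 15 hits, 11 misses, 9 evictions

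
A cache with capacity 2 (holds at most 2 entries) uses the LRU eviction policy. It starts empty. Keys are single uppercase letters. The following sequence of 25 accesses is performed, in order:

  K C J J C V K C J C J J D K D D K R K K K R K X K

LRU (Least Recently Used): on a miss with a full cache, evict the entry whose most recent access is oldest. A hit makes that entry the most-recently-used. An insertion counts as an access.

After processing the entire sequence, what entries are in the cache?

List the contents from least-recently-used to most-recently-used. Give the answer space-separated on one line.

Answer: X K

Derivation:
LRU simulation (capacity=2):
  1. access K: MISS. Cache (LRU->MRU): [K]
  2. access C: MISS. Cache (LRU->MRU): [K C]
  3. access J: MISS, evict K. Cache (LRU->MRU): [C J]
  4. access J: HIT. Cache (LRU->MRU): [C J]
  5. access C: HIT. Cache (LRU->MRU): [J C]
  6. access V: MISS, evict J. Cache (LRU->MRU): [C V]
  7. access K: MISS, evict C. Cache (LRU->MRU): [V K]
  8. access C: MISS, evict V. Cache (LRU->MRU): [K C]
  9. access J: MISS, evict K. Cache (LRU->MRU): [C J]
  10. access C: HIT. Cache (LRU->MRU): [J C]
  11. access J: HIT. Cache (LRU->MRU): [C J]
  12. access J: HIT. Cache (LRU->MRU): [C J]
  13. access D: MISS, evict C. Cache (LRU->MRU): [J D]
  14. access K: MISS, evict J. Cache (LRU->MRU): [D K]
  15. access D: HIT. Cache (LRU->MRU): [K D]
  16. access D: HIT. Cache (LRU->MRU): [K D]
  17. access K: HIT. Cache (LRU->MRU): [D K]
  18. access R: MISS, evict D. Cache (LRU->MRU): [K R]
  19. access K: HIT. Cache (LRU->MRU): [R K]
  20. access K: HIT. Cache (LRU->MRU): [R K]
  21. access K: HIT. Cache (LRU->MRU): [R K]
  22. access R: HIT. Cache (LRU->MRU): [K R]
  23. access K: HIT. Cache (LRU->MRU): [R K]
  24. access X: MISS, evict R. Cache (LRU->MRU): [K X]
  25. access K: HIT. Cache (LRU->MRU): [X K]
Total: 14 hits, 11 misses, 9 evictions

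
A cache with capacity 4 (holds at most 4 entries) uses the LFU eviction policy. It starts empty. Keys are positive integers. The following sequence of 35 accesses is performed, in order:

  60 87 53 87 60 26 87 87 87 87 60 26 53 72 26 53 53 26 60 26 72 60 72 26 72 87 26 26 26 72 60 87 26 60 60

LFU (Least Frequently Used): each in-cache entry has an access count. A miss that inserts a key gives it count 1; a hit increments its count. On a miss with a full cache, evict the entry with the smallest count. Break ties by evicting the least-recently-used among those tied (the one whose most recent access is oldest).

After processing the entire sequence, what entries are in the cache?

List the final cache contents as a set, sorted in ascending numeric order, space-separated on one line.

LFU simulation (capacity=4):
  1. access 60: MISS. Cache: [60(c=1)]
  2. access 87: MISS. Cache: [60(c=1) 87(c=1)]
  3. access 53: MISS. Cache: [60(c=1) 87(c=1) 53(c=1)]
  4. access 87: HIT, count now 2. Cache: [60(c=1) 53(c=1) 87(c=2)]
  5. access 60: HIT, count now 2. Cache: [53(c=1) 87(c=2) 60(c=2)]
  6. access 26: MISS. Cache: [53(c=1) 26(c=1) 87(c=2) 60(c=2)]
  7. access 87: HIT, count now 3. Cache: [53(c=1) 26(c=1) 60(c=2) 87(c=3)]
  8. access 87: HIT, count now 4. Cache: [53(c=1) 26(c=1) 60(c=2) 87(c=4)]
  9. access 87: HIT, count now 5. Cache: [53(c=1) 26(c=1) 60(c=2) 87(c=5)]
  10. access 87: HIT, count now 6. Cache: [53(c=1) 26(c=1) 60(c=2) 87(c=6)]
  11. access 60: HIT, count now 3. Cache: [53(c=1) 26(c=1) 60(c=3) 87(c=6)]
  12. access 26: HIT, count now 2. Cache: [53(c=1) 26(c=2) 60(c=3) 87(c=6)]
  13. access 53: HIT, count now 2. Cache: [26(c=2) 53(c=2) 60(c=3) 87(c=6)]
  14. access 72: MISS, evict 26(c=2). Cache: [72(c=1) 53(c=2) 60(c=3) 87(c=6)]
  15. access 26: MISS, evict 72(c=1). Cache: [26(c=1) 53(c=2) 60(c=3) 87(c=6)]
  16. access 53: HIT, count now 3. Cache: [26(c=1) 60(c=3) 53(c=3) 87(c=6)]
  17. access 53: HIT, count now 4. Cache: [26(c=1) 60(c=3) 53(c=4) 87(c=6)]
  18. access 26: HIT, count now 2. Cache: [26(c=2) 60(c=3) 53(c=4) 87(c=6)]
  19. access 60: HIT, count now 4. Cache: [26(c=2) 53(c=4) 60(c=4) 87(c=6)]
  20. access 26: HIT, count now 3. Cache: [26(c=3) 53(c=4) 60(c=4) 87(c=6)]
  21. access 72: MISS, evict 26(c=3). Cache: [72(c=1) 53(c=4) 60(c=4) 87(c=6)]
  22. access 60: HIT, count now 5. Cache: [72(c=1) 53(c=4) 60(c=5) 87(c=6)]
  23. access 72: HIT, count now 2. Cache: [72(c=2) 53(c=4) 60(c=5) 87(c=6)]
  24. access 26: MISS, evict 72(c=2). Cache: [26(c=1) 53(c=4) 60(c=5) 87(c=6)]
  25. access 72: MISS, evict 26(c=1). Cache: [72(c=1) 53(c=4) 60(c=5) 87(c=6)]
  26. access 87: HIT, count now 7. Cache: [72(c=1) 53(c=4) 60(c=5) 87(c=7)]
  27. access 26: MISS, evict 72(c=1). Cache: [26(c=1) 53(c=4) 60(c=5) 87(c=7)]
  28. access 26: HIT, count now 2. Cache: [26(c=2) 53(c=4) 60(c=5) 87(c=7)]
  29. access 26: HIT, count now 3. Cache: [26(c=3) 53(c=4) 60(c=5) 87(c=7)]
  30. access 72: MISS, evict 26(c=3). Cache: [72(c=1) 53(c=4) 60(c=5) 87(c=7)]
  31. access 60: HIT, count now 6. Cache: [72(c=1) 53(c=4) 60(c=6) 87(c=7)]
  32. access 87: HIT, count now 8. Cache: [72(c=1) 53(c=4) 60(c=6) 87(c=8)]
  33. access 26: MISS, evict 72(c=1). Cache: [26(c=1) 53(c=4) 60(c=6) 87(c=8)]
  34. access 60: HIT, count now 7. Cache: [26(c=1) 53(c=4) 60(c=7) 87(c=8)]
  35. access 60: HIT, count now 8. Cache: [26(c=1) 53(c=4) 87(c=8) 60(c=8)]
Total: 23 hits, 12 misses, 8 evictions

Answer: 26 53 60 87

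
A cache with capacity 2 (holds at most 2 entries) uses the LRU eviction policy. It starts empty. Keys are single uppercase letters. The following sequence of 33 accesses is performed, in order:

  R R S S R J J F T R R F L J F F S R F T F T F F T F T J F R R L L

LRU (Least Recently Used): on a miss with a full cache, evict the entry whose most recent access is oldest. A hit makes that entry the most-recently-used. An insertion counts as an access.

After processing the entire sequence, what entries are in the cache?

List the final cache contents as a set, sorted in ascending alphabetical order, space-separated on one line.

LRU simulation (capacity=2):
  1. access R: MISS. Cache (LRU->MRU): [R]
  2. access R: HIT. Cache (LRU->MRU): [R]
  3. access S: MISS. Cache (LRU->MRU): [R S]
  4. access S: HIT. Cache (LRU->MRU): [R S]
  5. access R: HIT. Cache (LRU->MRU): [S R]
  6. access J: MISS, evict S. Cache (LRU->MRU): [R J]
  7. access J: HIT. Cache (LRU->MRU): [R J]
  8. access F: MISS, evict R. Cache (LRU->MRU): [J F]
  9. access T: MISS, evict J. Cache (LRU->MRU): [F T]
  10. access R: MISS, evict F. Cache (LRU->MRU): [T R]
  11. access R: HIT. Cache (LRU->MRU): [T R]
  12. access F: MISS, evict T. Cache (LRU->MRU): [R F]
  13. access L: MISS, evict R. Cache (LRU->MRU): [F L]
  14. access J: MISS, evict F. Cache (LRU->MRU): [L J]
  15. access F: MISS, evict L. Cache (LRU->MRU): [J F]
  16. access F: HIT. Cache (LRU->MRU): [J F]
  17. access S: MISS, evict J. Cache (LRU->MRU): [F S]
  18. access R: MISS, evict F. Cache (LRU->MRU): [S R]
  19. access F: MISS, evict S. Cache (LRU->MRU): [R F]
  20. access T: MISS, evict R. Cache (LRU->MRU): [F T]
  21. access F: HIT. Cache (LRU->MRU): [T F]
  22. access T: HIT. Cache (LRU->MRU): [F T]
  23. access F: HIT. Cache (LRU->MRU): [T F]
  24. access F: HIT. Cache (LRU->MRU): [T F]
  25. access T: HIT. Cache (LRU->MRU): [F T]
  26. access F: HIT. Cache (LRU->MRU): [T F]
  27. access T: HIT. Cache (LRU->MRU): [F T]
  28. access J: MISS, evict F. Cache (LRU->MRU): [T J]
  29. access F: MISS, evict T. Cache (LRU->MRU): [J F]
  30. access R: MISS, evict J. Cache (LRU->MRU): [F R]
  31. access R: HIT. Cache (LRU->MRU): [F R]
  32. access L: MISS, evict F. Cache (LRU->MRU): [R L]
  33. access L: HIT. Cache (LRU->MRU): [R L]
Total: 15 hits, 18 misses, 16 evictions

Answer: L R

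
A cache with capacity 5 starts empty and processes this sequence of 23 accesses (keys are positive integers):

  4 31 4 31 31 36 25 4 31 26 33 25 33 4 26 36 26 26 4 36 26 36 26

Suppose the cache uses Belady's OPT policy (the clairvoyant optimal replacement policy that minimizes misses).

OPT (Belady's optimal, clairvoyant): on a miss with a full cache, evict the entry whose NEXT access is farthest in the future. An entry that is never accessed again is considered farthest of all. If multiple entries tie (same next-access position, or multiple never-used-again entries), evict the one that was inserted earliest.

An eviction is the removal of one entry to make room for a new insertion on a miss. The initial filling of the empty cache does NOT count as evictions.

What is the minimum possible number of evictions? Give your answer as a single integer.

Answer: 1

Derivation:
OPT (Belady) simulation (capacity=5):
  1. access 4: MISS. Cache: [4]
  2. access 31: MISS. Cache: [4 31]
  3. access 4: HIT. Next use of 4: step 8. Cache: [4 31]
  4. access 31: HIT. Next use of 31: step 5. Cache: [4 31]
  5. access 31: HIT. Next use of 31: step 9. Cache: [4 31]
  6. access 36: MISS. Cache: [4 31 36]
  7. access 25: MISS. Cache: [4 31 36 25]
  8. access 4: HIT. Next use of 4: step 14. Cache: [4 31 36 25]
  9. access 31: HIT. Next use of 31: never. Cache: [4 31 36 25]
  10. access 26: MISS. Cache: [4 31 36 25 26]
  11. access 33: MISS, evict 31 (next use: never). Cache: [4 36 25 26 33]
  12. access 25: HIT. Next use of 25: never. Cache: [4 36 25 26 33]
  13. access 33: HIT. Next use of 33: never. Cache: [4 36 25 26 33]
  14. access 4: HIT. Next use of 4: step 19. Cache: [4 36 25 26 33]
  15. access 26: HIT. Next use of 26: step 17. Cache: [4 36 25 26 33]
  16. access 36: HIT. Next use of 36: step 20. Cache: [4 36 25 26 33]
  17. access 26: HIT. Next use of 26: step 18. Cache: [4 36 25 26 33]
  18. access 26: HIT. Next use of 26: step 21. Cache: [4 36 25 26 33]
  19. access 4: HIT. Next use of 4: never. Cache: [4 36 25 26 33]
  20. access 36: HIT. Next use of 36: step 22. Cache: [4 36 25 26 33]
  21. access 26: HIT. Next use of 26: step 23. Cache: [4 36 25 26 33]
  22. access 36: HIT. Next use of 36: never. Cache: [4 36 25 26 33]
  23. access 26: HIT. Next use of 26: never. Cache: [4 36 25 26 33]
Total: 17 hits, 6 misses, 1 evictions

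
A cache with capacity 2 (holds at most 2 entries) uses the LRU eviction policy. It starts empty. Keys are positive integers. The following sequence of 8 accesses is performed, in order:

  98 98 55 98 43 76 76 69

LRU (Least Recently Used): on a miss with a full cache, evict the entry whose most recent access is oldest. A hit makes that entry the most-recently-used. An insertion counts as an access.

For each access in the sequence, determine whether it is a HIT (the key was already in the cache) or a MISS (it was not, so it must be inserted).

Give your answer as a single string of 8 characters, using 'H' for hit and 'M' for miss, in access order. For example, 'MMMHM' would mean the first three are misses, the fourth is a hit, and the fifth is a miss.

LRU simulation (capacity=2):
  1. access 98: MISS. Cache (LRU->MRU): [98]
  2. access 98: HIT. Cache (LRU->MRU): [98]
  3. access 55: MISS. Cache (LRU->MRU): [98 55]
  4. access 98: HIT. Cache (LRU->MRU): [55 98]
  5. access 43: MISS, evict 55. Cache (LRU->MRU): [98 43]
  6. access 76: MISS, evict 98. Cache (LRU->MRU): [43 76]
  7. access 76: HIT. Cache (LRU->MRU): [43 76]
  8. access 69: MISS, evict 43. Cache (LRU->MRU): [76 69]
Total: 3 hits, 5 misses, 3 evictions

Answer: MHMHMMHM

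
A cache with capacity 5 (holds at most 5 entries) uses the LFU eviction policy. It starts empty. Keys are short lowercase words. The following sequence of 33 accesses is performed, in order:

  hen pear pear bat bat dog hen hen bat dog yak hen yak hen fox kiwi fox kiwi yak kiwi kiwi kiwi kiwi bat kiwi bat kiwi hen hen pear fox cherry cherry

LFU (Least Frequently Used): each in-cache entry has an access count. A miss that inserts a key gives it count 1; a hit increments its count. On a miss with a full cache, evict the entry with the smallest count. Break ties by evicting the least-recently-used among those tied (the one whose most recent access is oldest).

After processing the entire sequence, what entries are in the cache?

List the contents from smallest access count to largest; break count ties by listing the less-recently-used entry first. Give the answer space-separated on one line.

Answer: cherry yak bat kiwi hen

Derivation:
LFU simulation (capacity=5):
  1. access hen: MISS. Cache: [hen(c=1)]
  2. access pear: MISS. Cache: [hen(c=1) pear(c=1)]
  3. access pear: HIT, count now 2. Cache: [hen(c=1) pear(c=2)]
  4. access bat: MISS. Cache: [hen(c=1) bat(c=1) pear(c=2)]
  5. access bat: HIT, count now 2. Cache: [hen(c=1) pear(c=2) bat(c=2)]
  6. access dog: MISS. Cache: [hen(c=1) dog(c=1) pear(c=2) bat(c=2)]
  7. access hen: HIT, count now 2. Cache: [dog(c=1) pear(c=2) bat(c=2) hen(c=2)]
  8. access hen: HIT, count now 3. Cache: [dog(c=1) pear(c=2) bat(c=2) hen(c=3)]
  9. access bat: HIT, count now 3. Cache: [dog(c=1) pear(c=2) hen(c=3) bat(c=3)]
  10. access dog: HIT, count now 2. Cache: [pear(c=2) dog(c=2) hen(c=3) bat(c=3)]
  11. access yak: MISS. Cache: [yak(c=1) pear(c=2) dog(c=2) hen(c=3) bat(c=3)]
  12. access hen: HIT, count now 4. Cache: [yak(c=1) pear(c=2) dog(c=2) bat(c=3) hen(c=4)]
  13. access yak: HIT, count now 2. Cache: [pear(c=2) dog(c=2) yak(c=2) bat(c=3) hen(c=4)]
  14. access hen: HIT, count now 5. Cache: [pear(c=2) dog(c=2) yak(c=2) bat(c=3) hen(c=5)]
  15. access fox: MISS, evict pear(c=2). Cache: [fox(c=1) dog(c=2) yak(c=2) bat(c=3) hen(c=5)]
  16. access kiwi: MISS, evict fox(c=1). Cache: [kiwi(c=1) dog(c=2) yak(c=2) bat(c=3) hen(c=5)]
  17. access fox: MISS, evict kiwi(c=1). Cache: [fox(c=1) dog(c=2) yak(c=2) bat(c=3) hen(c=5)]
  18. access kiwi: MISS, evict fox(c=1). Cache: [kiwi(c=1) dog(c=2) yak(c=2) bat(c=3) hen(c=5)]
  19. access yak: HIT, count now 3. Cache: [kiwi(c=1) dog(c=2) bat(c=3) yak(c=3) hen(c=5)]
  20. access kiwi: HIT, count now 2. Cache: [dog(c=2) kiwi(c=2) bat(c=3) yak(c=3) hen(c=5)]
  21. access kiwi: HIT, count now 3. Cache: [dog(c=2) bat(c=3) yak(c=3) kiwi(c=3) hen(c=5)]
  22. access kiwi: HIT, count now 4. Cache: [dog(c=2) bat(c=3) yak(c=3) kiwi(c=4) hen(c=5)]
  23. access kiwi: HIT, count now 5. Cache: [dog(c=2) bat(c=3) yak(c=3) hen(c=5) kiwi(c=5)]
  24. access bat: HIT, count now 4. Cache: [dog(c=2) yak(c=3) bat(c=4) hen(c=5) kiwi(c=5)]
  25. access kiwi: HIT, count now 6. Cache: [dog(c=2) yak(c=3) bat(c=4) hen(c=5) kiwi(c=6)]
  26. access bat: HIT, count now 5. Cache: [dog(c=2) yak(c=3) hen(c=5) bat(c=5) kiwi(c=6)]
  27. access kiwi: HIT, count now 7. Cache: [dog(c=2) yak(c=3) hen(c=5) bat(c=5) kiwi(c=7)]
  28. access hen: HIT, count now 6. Cache: [dog(c=2) yak(c=3) bat(c=5) hen(c=6) kiwi(c=7)]
  29. access hen: HIT, count now 7. Cache: [dog(c=2) yak(c=3) bat(c=5) kiwi(c=7) hen(c=7)]
  30. access pear: MISS, evict dog(c=2). Cache: [pear(c=1) yak(c=3) bat(c=5) kiwi(c=7) hen(c=7)]
  31. access fox: MISS, evict pear(c=1). Cache: [fox(c=1) yak(c=3) bat(c=5) kiwi(c=7) hen(c=7)]
  32. access cherry: MISS, evict fox(c=1). Cache: [cherry(c=1) yak(c=3) bat(c=5) kiwi(c=7) hen(c=7)]
  33. access cherry: HIT, count now 2. Cache: [cherry(c=2) yak(c=3) bat(c=5) kiwi(c=7) hen(c=7)]
Total: 21 hits, 12 misses, 7 evictions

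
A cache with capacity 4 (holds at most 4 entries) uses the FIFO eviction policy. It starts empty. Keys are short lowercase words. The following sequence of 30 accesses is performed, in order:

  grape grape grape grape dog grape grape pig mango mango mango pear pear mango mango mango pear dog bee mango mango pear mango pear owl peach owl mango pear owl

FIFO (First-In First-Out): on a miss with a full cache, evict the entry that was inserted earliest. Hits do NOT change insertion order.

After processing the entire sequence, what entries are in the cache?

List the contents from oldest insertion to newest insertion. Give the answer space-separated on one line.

FIFO simulation (capacity=4):
  1. access grape: MISS. Cache (old->new): [grape]
  2. access grape: HIT. Cache (old->new): [grape]
  3. access grape: HIT. Cache (old->new): [grape]
  4. access grape: HIT. Cache (old->new): [grape]
  5. access dog: MISS. Cache (old->new): [grape dog]
  6. access grape: HIT. Cache (old->new): [grape dog]
  7. access grape: HIT. Cache (old->new): [grape dog]
  8. access pig: MISS. Cache (old->new): [grape dog pig]
  9. access mango: MISS. Cache (old->new): [grape dog pig mango]
  10. access mango: HIT. Cache (old->new): [grape dog pig mango]
  11. access mango: HIT. Cache (old->new): [grape dog pig mango]
  12. access pear: MISS, evict grape. Cache (old->new): [dog pig mango pear]
  13. access pear: HIT. Cache (old->new): [dog pig mango pear]
  14. access mango: HIT. Cache (old->new): [dog pig mango pear]
  15. access mango: HIT. Cache (old->new): [dog pig mango pear]
  16. access mango: HIT. Cache (old->new): [dog pig mango pear]
  17. access pear: HIT. Cache (old->new): [dog pig mango pear]
  18. access dog: HIT. Cache (old->new): [dog pig mango pear]
  19. access bee: MISS, evict dog. Cache (old->new): [pig mango pear bee]
  20. access mango: HIT. Cache (old->new): [pig mango pear bee]
  21. access mango: HIT. Cache (old->new): [pig mango pear bee]
  22. access pear: HIT. Cache (old->new): [pig mango pear bee]
  23. access mango: HIT. Cache (old->new): [pig mango pear bee]
  24. access pear: HIT. Cache (old->new): [pig mango pear bee]
  25. access owl: MISS, evict pig. Cache (old->new): [mango pear bee owl]
  26. access peach: MISS, evict mango. Cache (old->new): [pear bee owl peach]
  27. access owl: HIT. Cache (old->new): [pear bee owl peach]
  28. access mango: MISS, evict pear. Cache (old->new): [bee owl peach mango]
  29. access pear: MISS, evict bee. Cache (old->new): [owl peach mango pear]
  30. access owl: HIT. Cache (old->new): [owl peach mango pear]
Total: 20 hits, 10 misses, 6 evictions

Answer: owl peach mango pear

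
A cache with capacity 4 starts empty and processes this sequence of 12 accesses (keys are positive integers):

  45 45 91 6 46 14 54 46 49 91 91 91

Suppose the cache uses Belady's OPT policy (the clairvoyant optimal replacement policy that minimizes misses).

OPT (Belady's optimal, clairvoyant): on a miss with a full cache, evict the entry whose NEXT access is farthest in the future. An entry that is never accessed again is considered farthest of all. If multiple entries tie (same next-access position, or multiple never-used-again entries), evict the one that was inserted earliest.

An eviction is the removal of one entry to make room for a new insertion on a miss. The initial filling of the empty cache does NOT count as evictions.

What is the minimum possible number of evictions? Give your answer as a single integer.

Answer: 3

Derivation:
OPT (Belady) simulation (capacity=4):
  1. access 45: MISS. Cache: [45]
  2. access 45: HIT. Next use of 45: never. Cache: [45]
  3. access 91: MISS. Cache: [45 91]
  4. access 6: MISS. Cache: [45 91 6]
  5. access 46: MISS. Cache: [45 91 6 46]
  6. access 14: MISS, evict 45 (next use: never). Cache: [91 6 46 14]
  7. access 54: MISS, evict 6 (next use: never). Cache: [91 46 14 54]
  8. access 46: HIT. Next use of 46: never. Cache: [91 46 14 54]
  9. access 49: MISS, evict 46 (next use: never). Cache: [91 14 54 49]
  10. access 91: HIT. Next use of 91: step 11. Cache: [91 14 54 49]
  11. access 91: HIT. Next use of 91: step 12. Cache: [91 14 54 49]
  12. access 91: HIT. Next use of 91: never. Cache: [91 14 54 49]
Total: 5 hits, 7 misses, 3 evictions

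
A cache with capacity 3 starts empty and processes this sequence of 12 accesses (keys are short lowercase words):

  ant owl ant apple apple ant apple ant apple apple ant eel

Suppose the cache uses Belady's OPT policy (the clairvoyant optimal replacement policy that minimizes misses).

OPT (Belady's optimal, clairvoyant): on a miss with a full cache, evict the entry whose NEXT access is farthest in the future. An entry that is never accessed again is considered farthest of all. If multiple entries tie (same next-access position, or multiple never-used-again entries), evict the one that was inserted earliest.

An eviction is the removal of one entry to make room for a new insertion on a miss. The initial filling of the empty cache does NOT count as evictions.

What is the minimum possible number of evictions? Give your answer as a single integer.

OPT (Belady) simulation (capacity=3):
  1. access ant: MISS. Cache: [ant]
  2. access owl: MISS. Cache: [ant owl]
  3. access ant: HIT. Next use of ant: step 6. Cache: [ant owl]
  4. access apple: MISS. Cache: [ant owl apple]
  5. access apple: HIT. Next use of apple: step 7. Cache: [ant owl apple]
  6. access ant: HIT. Next use of ant: step 8. Cache: [ant owl apple]
  7. access apple: HIT. Next use of apple: step 9. Cache: [ant owl apple]
  8. access ant: HIT. Next use of ant: step 11. Cache: [ant owl apple]
  9. access apple: HIT. Next use of apple: step 10. Cache: [ant owl apple]
  10. access apple: HIT. Next use of apple: never. Cache: [ant owl apple]
  11. access ant: HIT. Next use of ant: never. Cache: [ant owl apple]
  12. access eel: MISS, evict ant (next use: never). Cache: [owl apple eel]
Total: 8 hits, 4 misses, 1 evictions

Answer: 1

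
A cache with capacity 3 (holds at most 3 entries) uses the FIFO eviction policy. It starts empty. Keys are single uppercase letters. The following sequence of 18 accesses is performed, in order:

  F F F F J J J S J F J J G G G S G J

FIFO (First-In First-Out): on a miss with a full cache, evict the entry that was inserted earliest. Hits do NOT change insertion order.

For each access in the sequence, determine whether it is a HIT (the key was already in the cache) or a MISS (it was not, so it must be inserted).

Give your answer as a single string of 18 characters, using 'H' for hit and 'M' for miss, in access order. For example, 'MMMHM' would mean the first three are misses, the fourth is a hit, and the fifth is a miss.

FIFO simulation (capacity=3):
  1. access F: MISS. Cache (old->new): [F]
  2. access F: HIT. Cache (old->new): [F]
  3. access F: HIT. Cache (old->new): [F]
  4. access F: HIT. Cache (old->new): [F]
  5. access J: MISS. Cache (old->new): [F J]
  6. access J: HIT. Cache (old->new): [F J]
  7. access J: HIT. Cache (old->new): [F J]
  8. access S: MISS. Cache (old->new): [F J S]
  9. access J: HIT. Cache (old->new): [F J S]
  10. access F: HIT. Cache (old->new): [F J S]
  11. access J: HIT. Cache (old->new): [F J S]
  12. access J: HIT. Cache (old->new): [F J S]
  13. access G: MISS, evict F. Cache (old->new): [J S G]
  14. access G: HIT. Cache (old->new): [J S G]
  15. access G: HIT. Cache (old->new): [J S G]
  16. access S: HIT. Cache (old->new): [J S G]
  17. access G: HIT. Cache (old->new): [J S G]
  18. access J: HIT. Cache (old->new): [J S G]
Total: 14 hits, 4 misses, 1 evictions

Answer: MHHHMHHMHHHHMHHHHH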